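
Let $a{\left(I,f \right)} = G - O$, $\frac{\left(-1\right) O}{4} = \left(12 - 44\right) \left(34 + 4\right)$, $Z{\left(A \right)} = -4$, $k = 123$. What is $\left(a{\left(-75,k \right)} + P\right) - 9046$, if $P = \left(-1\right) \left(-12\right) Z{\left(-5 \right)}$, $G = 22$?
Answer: $-13936$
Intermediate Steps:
$O = 4864$ ($O = - 4 \left(12 - 44\right) \left(34 + 4\right) = - 4 \left(\left(-32\right) 38\right) = \left(-4\right) \left(-1216\right) = 4864$)
$P = -48$ ($P = \left(-1\right) \left(-12\right) \left(-4\right) = 12 \left(-4\right) = -48$)
$a{\left(I,f \right)} = -4842$ ($a{\left(I,f \right)} = 22 - 4864 = -4842$)
$\left(a{\left(-75,k \right)} + P\right) - 9046 = \left(-4842 - 48\right) - 9046 = -4890 - 9046 = -13936$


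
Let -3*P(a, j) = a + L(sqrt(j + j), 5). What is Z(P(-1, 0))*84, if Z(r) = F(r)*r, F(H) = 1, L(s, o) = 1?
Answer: 0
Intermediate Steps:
P(a, j) = -1/3 - a/3 (P(a, j) = -(a + 1)/3 = -(1 + a)/3 = -1/3 - a/3)
Z(r) = r (Z(r) = 1*r = r)
Z(P(-1, 0))*84 = (-1/3 - 1/3*(-1))*84 = (-1/3 + 1/3)*84 = 0*84 = 0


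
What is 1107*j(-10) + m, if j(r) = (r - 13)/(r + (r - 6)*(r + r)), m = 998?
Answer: 283919/310 ≈ 915.87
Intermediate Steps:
j(r) = (-13 + r)/(r + 2*r*(-6 + r)) (j(r) = (-13 + r)/(r + (-6 + r)*(2*r)) = (-13 + r)/(r + 2*r*(-6 + r)))
1107*j(-10) + m = 1107*((-13 - 10)/((-10)*(-11 + 2*(-10)))) + 998 = 1107*(-1/10*(-23)/(-11 - 20)) + 998 = 1107*(-1/10*(-23)/(-31)) + 998 = 1107*(-1/10*(-1/31)*(-23)) + 998 = 1107*(-23/310) + 998 = -25461/310 + 998 = 283919/310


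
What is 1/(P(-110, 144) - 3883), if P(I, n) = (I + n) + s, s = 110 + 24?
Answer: -1/3715 ≈ -0.00026918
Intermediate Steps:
s = 134
P(I, n) = 134 + I + n (P(I, n) = (I + n) + 134 = 134 + I + n)
1/(P(-110, 144) - 3883) = 1/((134 - 110 + 144) - 3883) = 1/(168 - 3883) = 1/(-3715) = -1/3715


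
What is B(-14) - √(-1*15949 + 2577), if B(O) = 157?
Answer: 157 - 2*I*√3343 ≈ 157.0 - 115.64*I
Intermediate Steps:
B(-14) - √(-1*15949 + 2577) = 157 - √(-1*15949 + 2577) = 157 - √(-15949 + 2577) = 157 - √(-13372) = 157 - 2*I*√3343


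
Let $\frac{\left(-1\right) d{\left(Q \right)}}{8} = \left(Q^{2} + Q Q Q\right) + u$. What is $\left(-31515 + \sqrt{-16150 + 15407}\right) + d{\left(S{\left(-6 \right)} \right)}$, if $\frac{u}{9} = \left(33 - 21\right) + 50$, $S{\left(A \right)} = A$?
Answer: $-34539 + i \sqrt{743} \approx -34539.0 + 27.258 i$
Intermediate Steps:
$u = 558$ ($u = 9 \left(\left(33 - 21\right) + 50\right) = 9 \left(12 + 50\right) = 9 \cdot 62 = 558$)
$d{\left(Q \right)} = -4464 - 8 Q^{2} - 8 Q^{3}$ ($d{\left(Q \right)} = - 8 \left(\left(Q^{2} + Q Q Q\right) + 558\right) = - 8 \left(\left(Q^{2} + Q^{2} Q\right) + 558\right) = - 8 \left(\left(Q^{2} + Q^{3}\right) + 558\right) = - 8 \left(558 + Q^{2} + Q^{3}\right) = -4464 - 8 Q^{2} - 8 Q^{3}$)
$\left(-31515 + \sqrt{-16150 + 15407}\right) + d{\left(S{\left(-6 \right)} \right)} = \left(-31515 + \sqrt{-16150 + 15407}\right) - \left(4464 - 1728 + 288\right) = \left(-31515 + \sqrt{-743}\right) - 3024 = \left(-31515 + i \sqrt{743}\right) - 3024 = -34539 + i \sqrt{743}$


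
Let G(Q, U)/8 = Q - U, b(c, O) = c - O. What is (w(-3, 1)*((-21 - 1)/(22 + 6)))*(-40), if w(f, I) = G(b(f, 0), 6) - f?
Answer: -15180/7 ≈ -2168.6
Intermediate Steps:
G(Q, U) = -8*U + 8*Q (G(Q, U) = 8*(Q - U) = -8*U + 8*Q)
w(f, I) = -48 + 7*f (w(f, I) = (-8*6 + 8*(f - 1*0)) - f = (-48 + 8*(f + 0)) - f = (-48 + 8*f) - f = -48 + 7*f)
(w(-3, 1)*((-21 - 1)/(22 + 6)))*(-40) = ((-48 + 7*(-3))*((-21 - 1)/(22 + 6)))*(-40) = ((-48 - 21)*(-22/28))*(-40) = -(-1518)/28*(-40) = -69*(-11/14)*(-40) = (759/14)*(-40) = -15180/7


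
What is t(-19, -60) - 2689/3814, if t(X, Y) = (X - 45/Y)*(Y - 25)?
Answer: 11827557/7628 ≈ 1550.5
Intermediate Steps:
t(X, Y) = (-25 + Y)*(X - 45/Y) (t(X, Y) = (X - 45/Y)*(-25 + Y) = (-25 + Y)*(X - 45/Y))
t(-19, -60) - 2689/3814 = (-45 - 25*(-19) + 1125/(-60) - 19*(-60)) - 2689/3814 = (-45 + 475 + 1125*(-1/60) + 1140) - 2689/3814 = (-45 + 475 - 75/4 + 1140) - 1*2689/3814 = 6205/4 - 2689/3814 = 11827557/7628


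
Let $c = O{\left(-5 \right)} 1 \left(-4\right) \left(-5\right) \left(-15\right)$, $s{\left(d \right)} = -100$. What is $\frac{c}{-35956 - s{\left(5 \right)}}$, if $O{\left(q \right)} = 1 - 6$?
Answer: $- \frac{125}{2988} \approx -0.041834$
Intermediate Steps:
$O{\left(q \right)} = -5$ ($O{\left(q \right)} = 1 - 6 = -5$)
$c = 1500$ ($c = - 5 \cdot 1 \left(-4\right) \left(-5\right) \left(-15\right) = - 5 \left(\left(-4\right) \left(-5\right)\right) \left(-15\right) = \left(-5\right) 20 \left(-15\right) = \left(-100\right) \left(-15\right) = 1500$)
$\frac{c}{-35956 - s{\left(5 \right)}} = \frac{1500}{-35956 - -100} = \frac{1500}{-35956 + 100} = \frac{1500}{-35856} = 1500 \left(- \frac{1}{35856}\right) = - \frac{125}{2988}$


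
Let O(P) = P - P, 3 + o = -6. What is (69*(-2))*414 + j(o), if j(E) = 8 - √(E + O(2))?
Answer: -57124 - 3*I ≈ -57124.0 - 3.0*I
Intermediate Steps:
o = -9 (o = -3 - 6 = -9)
O(P) = 0
j(E) = 8 - √E (j(E) = 8 - √(E + 0) = 8 - √E)
(69*(-2))*414 + j(o) = (69*(-2))*414 + (8 - √(-9)) = -138*414 + (8 - 3*I) = -57132 + (8 - 3*I) = -57124 - 3*I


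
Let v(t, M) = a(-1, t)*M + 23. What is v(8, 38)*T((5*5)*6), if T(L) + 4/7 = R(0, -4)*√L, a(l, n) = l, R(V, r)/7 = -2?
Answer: 60/7 + 1050*√6 ≈ 2580.5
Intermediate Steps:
R(V, r) = -14 (R(V, r) = 7*(-2) = -14)
T(L) = -4/7 - 14*√L
v(t, M) = 23 - M (v(t, M) = -M + 23 = 23 - M)
v(8, 38)*T((5*5)*6) = (23 - 1*38)*(-4/7 - 14*5*√6) = (23 - 38)*(-4/7 - 14*5*√6) = -15*(-4/7 - 70*√6) = 60/7 + 1050*√6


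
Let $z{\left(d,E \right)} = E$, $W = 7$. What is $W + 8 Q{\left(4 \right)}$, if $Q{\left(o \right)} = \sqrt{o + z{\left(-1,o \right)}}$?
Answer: $7 + 16 \sqrt{2} \approx 29.627$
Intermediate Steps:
$Q{\left(o \right)} = \sqrt{2} \sqrt{o}$ ($Q{\left(o \right)} = \sqrt{o + o} = \sqrt{2 o} = \sqrt{2} \sqrt{o}$)
$W + 8 Q{\left(4 \right)} = 7 + 8 \sqrt{2} \sqrt{4} = 7 + 8 \sqrt{2} \cdot 2 = 7 + 8 \cdot 2 \sqrt{2} = 7 + 16 \sqrt{2}$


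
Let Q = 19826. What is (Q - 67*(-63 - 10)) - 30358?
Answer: -5641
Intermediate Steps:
(Q - 67*(-63 - 10)) - 30358 = (19826 - 67*(-63 - 10)) - 30358 = (19826 - 67*(-73)) - 30358 = (19826 + 4891) - 30358 = 24717 - 30358 = -5641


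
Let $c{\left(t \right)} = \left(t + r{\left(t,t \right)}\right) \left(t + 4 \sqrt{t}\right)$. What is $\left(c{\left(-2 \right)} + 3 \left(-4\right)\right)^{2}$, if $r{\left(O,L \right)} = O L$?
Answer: $128 - 256 i \sqrt{2} \approx 128.0 - 362.04 i$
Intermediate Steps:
$r{\left(O,L \right)} = L O$
$c{\left(t \right)} = \left(t + t^{2}\right) \left(t + 4 \sqrt{t}\right)$ ($c{\left(t \right)} = \left(t + t t\right) \left(t + 4 \sqrt{t}\right) = \left(t + t^{2}\right) \left(t + 4 \sqrt{t}\right)$)
$\left(c{\left(-2 \right)} + 3 \left(-4\right)\right)^{2} = \left(\left(\left(-2\right)^{2} + \left(-2\right)^{3} + 4 \left(-2\right)^{\frac{3}{2}} + 4 \left(-2\right)^{\frac{5}{2}}\right) + 3 \left(-4\right)\right)^{2} = \left(\left(4 - 8 + 4 \left(- 2 i \sqrt{2}\right) + 4 \cdot 4 i \sqrt{2}\right) - 12\right)^{2} = \left(\left(4 - 8 - 8 i \sqrt{2} + 16 i \sqrt{2}\right) - 12\right)^{2} = \left(\left(-4 + 8 i \sqrt{2}\right) - 12\right)^{2} = \left(-16 + 8 i \sqrt{2}\right)^{2}$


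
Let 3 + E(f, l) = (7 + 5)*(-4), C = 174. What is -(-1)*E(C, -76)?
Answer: -51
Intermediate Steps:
E(f, l) = -51 (E(f, l) = -3 + (7 + 5)*(-4) = -3 + 12*(-4) = -3 - 48 = -51)
-(-1)*E(C, -76) = -(-1)*(-51) = -1*51 = -51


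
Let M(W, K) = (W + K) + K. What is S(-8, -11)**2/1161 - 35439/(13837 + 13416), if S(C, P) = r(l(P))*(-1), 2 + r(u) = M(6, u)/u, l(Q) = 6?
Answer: -41117426/31640733 ≈ -1.2995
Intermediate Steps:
M(W, K) = W + 2*K (M(W, K) = (K + W) + K = W + 2*K)
r(u) = -2 + (6 + 2*u)/u
S(C, P) = -1 (S(C, P) = (6/6)*(-1) = (6*(1/6))*(-1) = 1*(-1) = -1)
S(-8, -11)**2/1161 - 35439/(13837 + 13416) = (-1)**2/1161 - 35439/(13837 + 13416) = 1*(1/1161) - 35439/27253 = 1/1161 - 35439*1/27253 = 1/1161 - 35439/27253 = -41117426/31640733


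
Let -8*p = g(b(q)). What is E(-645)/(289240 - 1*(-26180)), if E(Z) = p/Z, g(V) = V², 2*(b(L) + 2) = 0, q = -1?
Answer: 1/406891800 ≈ 2.4577e-9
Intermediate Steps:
b(L) = -2 (b(L) = -2 + (½)*0 = -2 + 0 = -2)
p = -½ (p = -⅛*(-2)² = -⅛*4 = -½ ≈ -0.50000)
E(Z) = -1/(2*Z)
E(-645)/(289240 - 1*(-26180)) = (-½/(-645))/(289240 - 1*(-26180)) = (-½*(-1/645))/(289240 + 26180) = (1/1290)/315420 = (1/1290)*(1/315420) = 1/406891800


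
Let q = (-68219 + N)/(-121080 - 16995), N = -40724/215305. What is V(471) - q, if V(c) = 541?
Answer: 16068288757856/29728237875 ≈ 540.51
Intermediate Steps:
N = -40724/215305 (N = -40724*1/215305 = -40724/215305 ≈ -0.18915)
q = 14687932519/29728237875 (q = (-68219 - 40724/215305)/(-121080 - 16995) = -14687932519/215305/(-138075) = -14687932519/215305*(-1/138075) = 14687932519/29728237875 ≈ 0.49407)
V(471) - q = 541 - 1*14687932519/29728237875 = 541 - 14687932519/29728237875 = 16068288757856/29728237875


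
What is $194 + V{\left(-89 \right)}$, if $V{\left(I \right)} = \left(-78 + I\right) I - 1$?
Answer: $15056$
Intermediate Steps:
$V{\left(I \right)} = -1 + I \left(-78 + I\right)$ ($V{\left(I \right)} = I \left(-78 + I\right) - 1 = -1 + I \left(-78 + I\right)$)
$194 + V{\left(-89 \right)} = 194 - \left(-6941 - 7921\right) = 194 + \left(-1 + 7921 + 6942\right) = 194 + 14862 = 15056$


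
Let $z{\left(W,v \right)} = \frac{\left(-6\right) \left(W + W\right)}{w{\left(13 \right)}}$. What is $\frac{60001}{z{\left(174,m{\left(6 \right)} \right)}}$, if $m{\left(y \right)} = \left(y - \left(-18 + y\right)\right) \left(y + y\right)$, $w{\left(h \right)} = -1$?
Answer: $\frac{2069}{72} \approx 28.736$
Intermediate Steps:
$m{\left(y \right)} = 36 y$ ($m{\left(y \right)} = 18 \cdot 2 y = 36 y$)
$z{\left(W,v \right)} = 12 W$ ($z{\left(W,v \right)} = \frac{\left(-6\right) \left(W + W\right)}{-1} = - 6 \cdot 2 W \left(-1\right) = - 12 W \left(-1\right) = 12 W$)
$\frac{60001}{z{\left(174,m{\left(6 \right)} \right)}} = \frac{60001}{12 \cdot 174} = \frac{60001}{2088} = 60001 \cdot \frac{1}{2088} = \frac{2069}{72}$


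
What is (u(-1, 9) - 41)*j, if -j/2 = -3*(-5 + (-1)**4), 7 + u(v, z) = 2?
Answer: 1104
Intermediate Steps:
u(v, z) = -5 (u(v, z) = -7 + 2 = -5)
j = -24 (j = -(-6)*(-5 + (-1)**4) = -(-6)*(-5 + 1) = -(-6)*(-4) = -2*12 = -24)
(u(-1, 9) - 41)*j = (-5 - 41)*(-24) = -46*(-24) = 1104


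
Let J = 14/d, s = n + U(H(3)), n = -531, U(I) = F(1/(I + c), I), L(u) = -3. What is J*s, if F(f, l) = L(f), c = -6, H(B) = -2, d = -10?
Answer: 3738/5 ≈ 747.60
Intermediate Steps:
F(f, l) = -3
U(I) = -3
s = -534 (s = -531 - 3 = -534)
J = -7/5 (J = 14/(-10) = 14*(-⅒) = -7/5 ≈ -1.4000)
J*s = -7/5*(-534) = 3738/5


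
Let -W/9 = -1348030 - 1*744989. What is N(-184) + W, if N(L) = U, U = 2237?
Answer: 18839408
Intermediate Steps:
W = 18837171 (W = -9*(-1348030 - 1*744989) = -9*(-1348030 - 744989) = -9*(-2093019) = 18837171)
N(L) = 2237
N(-184) + W = 2237 + 18837171 = 18839408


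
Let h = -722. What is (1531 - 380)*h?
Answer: -831022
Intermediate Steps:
(1531 - 380)*h = (1531 - 380)*(-722) = 1151*(-722) = -831022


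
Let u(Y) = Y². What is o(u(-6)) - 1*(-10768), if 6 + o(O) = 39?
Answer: 10801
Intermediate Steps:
o(O) = 33 (o(O) = -6 + 39 = 33)
o(u(-6)) - 1*(-10768) = 33 - 1*(-10768) = 33 + 10768 = 10801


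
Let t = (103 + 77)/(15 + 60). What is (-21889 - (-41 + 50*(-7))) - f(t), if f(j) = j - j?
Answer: -21498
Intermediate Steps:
t = 12/5 (t = 180/75 = 180*(1/75) = 12/5 ≈ 2.4000)
f(j) = 0
(-21889 - (-41 + 50*(-7))) - f(t) = (-21889 - (-41 + 50*(-7))) - 1*0 = (-21889 - (-41 - 350)) + 0 = (-21889 - 1*(-391)) + 0 = (-21889 + 391) + 0 = -21498 + 0 = -21498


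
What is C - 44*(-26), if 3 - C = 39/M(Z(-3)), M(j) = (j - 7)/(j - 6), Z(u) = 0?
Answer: 7795/7 ≈ 1113.6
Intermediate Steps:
M(j) = (-7 + j)/(-6 + j)
C = -213/7 (C = 3 - 39/((-7 + 0)/(-6 + 0)) = 3 - 39/(-7/(-6)) = 3 - 39/((-⅙*(-7))) = 3 - 39/7/6 = 3 - 39*6/7 = 3 - 1*234/7 = 3 - 234/7 = -213/7 ≈ -30.429)
C - 44*(-26) = -213/7 - 44*(-26) = -213/7 + 1144 = 7795/7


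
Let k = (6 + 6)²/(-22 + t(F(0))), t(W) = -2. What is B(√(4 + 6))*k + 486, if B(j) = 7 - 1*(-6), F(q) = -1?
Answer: 408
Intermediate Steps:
k = -6 (k = (6 + 6)²/(-22 - 2) = 12²/(-24) = -1/24*144 = -6)
B(j) = 13 (B(j) = 7 + 6 = 13)
B(√(4 + 6))*k + 486 = 13*(-6) + 486 = -78 + 486 = 408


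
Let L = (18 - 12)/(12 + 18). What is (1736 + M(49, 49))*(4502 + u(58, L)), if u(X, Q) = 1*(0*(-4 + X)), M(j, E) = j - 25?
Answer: 7923520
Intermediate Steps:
M(j, E) = -25 + j
L = ⅕ (L = 6/30 = 6*(1/30) = ⅕ ≈ 0.20000)
u(X, Q) = 0 (u(X, Q) = 1*0 = 0)
(1736 + M(49, 49))*(4502 + u(58, L)) = (1736 + (-25 + 49))*(4502 + 0) = (1736 + 24)*4502 = 1760*4502 = 7923520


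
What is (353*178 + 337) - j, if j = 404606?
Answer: -341435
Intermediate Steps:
(353*178 + 337) - j = (353*178 + 337) - 1*404606 = (62834 + 337) - 404606 = 63171 - 404606 = -341435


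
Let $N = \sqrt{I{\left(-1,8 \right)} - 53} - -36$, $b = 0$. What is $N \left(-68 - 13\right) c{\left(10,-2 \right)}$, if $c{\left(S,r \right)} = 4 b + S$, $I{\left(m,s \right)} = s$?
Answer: $-29160 - 2430 i \sqrt{5} \approx -29160.0 - 5433.6 i$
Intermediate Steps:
$c{\left(S,r \right)} = S$ ($c{\left(S,r \right)} = 4 \cdot 0 + S = 0 + S = S$)
$N = 36 + 3 i \sqrt{5}$ ($N = \sqrt{8 - 53} - -36 = \sqrt{-45} + 36 = 3 i \sqrt{5} + 36 = 36 + 3 i \sqrt{5} \approx 36.0 + 6.7082 i$)
$N \left(-68 - 13\right) c{\left(10,-2 \right)} = \left(36 + 3 i \sqrt{5}\right) \left(-68 - 13\right) 10 = \left(36 + 3 i \sqrt{5}\right) \left(-81\right) 10 = \left(-2916 - 243 i \sqrt{5}\right) 10 = -29160 - 2430 i \sqrt{5}$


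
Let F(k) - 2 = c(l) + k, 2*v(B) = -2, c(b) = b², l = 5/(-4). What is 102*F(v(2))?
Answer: 2091/8 ≈ 261.38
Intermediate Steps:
l = -5/4 (l = 5*(-¼) = -5/4 ≈ -1.2500)
v(B) = -1 (v(B) = (½)*(-2) = -1)
F(k) = 57/16 + k (F(k) = 2 + ((-5/4)² + k) = 2 + (25/16 + k) = 57/16 + k)
102*F(v(2)) = 102*(57/16 - 1) = 102*(41/16) = 2091/8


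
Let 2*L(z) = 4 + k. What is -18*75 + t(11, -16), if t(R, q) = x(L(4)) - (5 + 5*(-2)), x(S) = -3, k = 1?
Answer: -1348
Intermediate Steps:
L(z) = 5/2 (L(z) = (4 + 1)/2 = (½)*5 = 5/2)
t(R, q) = 2 (t(R, q) = -3 - (5 + 5*(-2)) = -3 - (5 - 10) = -3 - 1*(-5) = -3 + 5 = 2)
-18*75 + t(11, -16) = -18*75 + 2 = -1350 + 2 = -1348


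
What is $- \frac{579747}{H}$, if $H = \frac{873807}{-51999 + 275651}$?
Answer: $- \frac{3929138668}{26479} \approx -1.4839 \cdot 10^{5}$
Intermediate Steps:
$H = \frac{79437}{20332}$ ($H = \frac{873807}{223652} = 873807 \cdot \frac{1}{223652} = \frac{79437}{20332} \approx 3.907$)
$- \frac{579747}{H} = - \frac{579747}{\frac{79437}{20332}} = \left(-579747\right) \frac{20332}{79437} = - \frac{3929138668}{26479}$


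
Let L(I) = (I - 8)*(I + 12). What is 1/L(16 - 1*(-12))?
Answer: 1/800 ≈ 0.0012500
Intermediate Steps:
L(I) = (-8 + I)*(12 + I)
1/L(16 - 1*(-12)) = 1/(-96 + (16 - 1*(-12))² + 4*(16 - 1*(-12))) = 1/(-96 + (16 + 12)² + 4*(16 + 12)) = 1/(-96 + 28² + 4*28) = 1/(-96 + 784 + 112) = 1/800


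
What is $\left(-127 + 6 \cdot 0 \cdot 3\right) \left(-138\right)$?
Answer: $17526$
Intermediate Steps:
$\left(-127 + 6 \cdot 0 \cdot 3\right) \left(-138\right) = \left(-127 + 0 \cdot 3\right) \left(-138\right) = \left(-127 + 0\right) \left(-138\right) = \left(-127\right) \left(-138\right) = 17526$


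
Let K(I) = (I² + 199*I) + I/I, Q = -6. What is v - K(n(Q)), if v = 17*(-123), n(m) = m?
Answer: -934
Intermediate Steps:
v = -2091
K(I) = 1 + I² + 199*I (K(I) = (I² + 199*I) + 1 = 1 + I² + 199*I)
v - K(n(Q)) = -2091 - (1 + (-6)² + 199*(-6)) = -2091 - (1 + 36 - 1194) = -2091 - 1*(-1157) = -2091 + 1157 = -934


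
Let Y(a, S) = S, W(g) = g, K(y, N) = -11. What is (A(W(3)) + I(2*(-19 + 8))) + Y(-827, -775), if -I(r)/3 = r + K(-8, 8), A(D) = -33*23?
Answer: -1435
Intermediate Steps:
A(D) = -759
I(r) = 33 - 3*r (I(r) = -3*(r - 11) = -3*(-11 + r) = 33 - 3*r)
(A(W(3)) + I(2*(-19 + 8))) + Y(-827, -775) = (-759 + (33 - 6*(-19 + 8))) - 775 = (-759 + (33 - 6*(-11))) - 775 = (-759 + (33 - 3*(-22))) - 775 = (-759 + (33 + 66)) - 775 = (-759 + 99) - 775 = -660 - 775 = -1435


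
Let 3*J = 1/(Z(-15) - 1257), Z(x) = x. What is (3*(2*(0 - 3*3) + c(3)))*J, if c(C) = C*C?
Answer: 3/424 ≈ 0.0070755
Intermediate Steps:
c(C) = C**2
J = -1/3816 (J = 1/(3*(-15 - 1257)) = (1/3)/(-1272) = (1/3)*(-1/1272) = -1/3816 ≈ -0.00026205)
(3*(2*(0 - 3*3) + c(3)))*J = (3*(2*(0 - 3*3) + 3**2))*(-1/3816) = (3*(2*(0 - 9) + 9))*(-1/3816) = (3*(2*(-9) + 9))*(-1/3816) = (3*(-18 + 9))*(-1/3816) = (3*(-9))*(-1/3816) = -27*(-1/3816) = 3/424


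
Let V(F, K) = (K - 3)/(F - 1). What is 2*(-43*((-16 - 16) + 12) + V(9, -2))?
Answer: 6875/4 ≈ 1718.8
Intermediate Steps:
V(F, K) = (-3 + K)/(-1 + F)
2*(-43*((-16 - 16) + 12) + V(9, -2)) = 2*(-43*((-16 - 16) + 12) + (-3 - 2)/(-1 + 9)) = 2*(-43*(-32 + 12) - 5/8) = 2*(-43*(-20) + (⅛)*(-5)) = 2*(860 - 5/8) = 2*(6875/8) = 6875/4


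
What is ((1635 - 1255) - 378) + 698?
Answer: 700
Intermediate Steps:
((1635 - 1255) - 378) + 698 = (380 - 378) + 698 = 2 + 698 = 700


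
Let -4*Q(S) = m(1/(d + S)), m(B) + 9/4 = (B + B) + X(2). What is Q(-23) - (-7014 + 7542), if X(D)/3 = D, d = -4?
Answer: -228493/432 ≈ -528.92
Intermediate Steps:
X(D) = 3*D
m(B) = 15/4 + 2*B (m(B) = -9/4 + ((B + B) + 3*2) = -9/4 + (2*B + 6) = -9/4 + (6 + 2*B) = 15/4 + 2*B)
Q(S) = -15/16 - 1/(2*(-4 + S)) (Q(S) = -(15/4 + 2/(-4 + S))/4 = -15/16 - 1/(2*(-4 + S)))
Q(-23) - (-7014 + 7542) = (52 - 15*(-23))/(16*(-4 - 23)) - (-7014 + 7542) = (1/16)*(52 + 345)/(-27) - 1*528 = (1/16)*(-1/27)*397 - 528 = -397/432 - 528 = -228493/432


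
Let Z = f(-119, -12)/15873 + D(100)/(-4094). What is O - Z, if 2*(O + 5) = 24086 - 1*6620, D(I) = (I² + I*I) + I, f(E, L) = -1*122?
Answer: 283750219952/32492031 ≈ 8732.9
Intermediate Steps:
f(E, L) = -122
D(I) = I + 2*I² (D(I) = (I² + I²) + I = 2*I² + I = I + 2*I²)
O = 8728 (O = -5 + (24086 - 1*6620)/2 = -5 + (24086 - 6620)/2 = -5 + (½)*17466 = -5 + 8733 = 8728)
Z = -159773384/32492031 (Z = -122/15873 + (100*(1 + 2*100))/(-4094) = -122*1/15873 + (100*(1 + 200))*(-1/4094) = -122/15873 + (100*201)*(-1/4094) = -122/15873 + 20100*(-1/4094) = -122/15873 - 10050/2047 = -159773384/32492031 ≈ -4.9173)
O - Z = 8728 - 1*(-159773384/32492031) = 8728 + 159773384/32492031 = 283750219952/32492031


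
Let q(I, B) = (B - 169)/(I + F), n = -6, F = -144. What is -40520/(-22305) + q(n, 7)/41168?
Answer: 8340757247/4591261200 ≈ 1.8167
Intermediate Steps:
q(I, B) = (-169 + B)/(-144 + I) (q(I, B) = (B - 169)/(I - 144) = (-169 + B)/(-144 + I))
-40520/(-22305) + q(n, 7)/41168 = -40520/(-22305) + ((-169 + 7)/(-144 - 6))/41168 = -40520*(-1/22305) + (-162/(-150))*(1/41168) = 8104/4461 - 1/150*(-162)*(1/41168) = 8104/4461 + (27/25)*(1/41168) = 8104/4461 + 27/1029200 = 8340757247/4591261200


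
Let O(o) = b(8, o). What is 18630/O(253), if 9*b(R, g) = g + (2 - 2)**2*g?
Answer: 7290/11 ≈ 662.73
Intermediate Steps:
b(R, g) = g/9 (b(R, g) = (g + (2 - 2)**2*g)/9 = (g + 0**2*g)/9 = (g + 0*g)/9 = (g + 0)/9 = g/9)
O(o) = o/9
18630/O(253) = 18630/(((1/9)*253)) = 18630/(253/9) = 18630*(9/253) = 7290/11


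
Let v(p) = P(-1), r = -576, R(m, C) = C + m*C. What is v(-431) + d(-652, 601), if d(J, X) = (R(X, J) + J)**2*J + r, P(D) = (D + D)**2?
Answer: -100780709499644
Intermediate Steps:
R(m, C) = C + C*m
P(D) = 4*D**2 (P(D) = (2*D)**2 = 4*D**2)
d(J, X) = -576 + J*(J + J*(1 + X))**2 (d(J, X) = (J*(1 + X) + J)**2*J - 576 = (J + J*(1 + X))**2*J - 576 = J*(J + J*(1 + X))**2 - 576 = -576 + J*(J + J*(1 + X))**2)
v(p) = 4 (v(p) = 4*(-1)**2 = 4*1 = 4)
v(-431) + d(-652, 601) = 4 + (-576 + (-652)**3*(2 + 601)**2) = 4 + (-576 - 277167808*603**2) = 4 + (-576 - 277167808*363609) = 4 + (-576 - 100780709499072) = 4 - 100780709499648 = -100780709499644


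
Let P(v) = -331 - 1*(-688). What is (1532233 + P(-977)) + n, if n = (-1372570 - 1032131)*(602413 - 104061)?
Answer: -1198386020162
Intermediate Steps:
P(v) = 357 (P(v) = -331 + 688 = 357)
n = -1198387552752 (n = -2404701*498352 = -1198387552752)
(1532233 + P(-977)) + n = (1532233 + 357) - 1198387552752 = 1532590 - 1198387552752 = -1198386020162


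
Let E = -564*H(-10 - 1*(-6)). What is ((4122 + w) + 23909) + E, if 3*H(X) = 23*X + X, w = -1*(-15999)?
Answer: 62078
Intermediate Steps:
w = 15999
H(X) = 8*X (H(X) = (23*X + X)/3 = (24*X)/3 = 8*X)
E = 18048 (E = -4512*(-10 - 1*(-6)) = -4512*(-10 + 6) = -4512*(-4) = -564*(-32) = 18048)
((4122 + w) + 23909) + E = ((4122 + 15999) + 23909) + 18048 = (20121 + 23909) + 18048 = 44030 + 18048 = 62078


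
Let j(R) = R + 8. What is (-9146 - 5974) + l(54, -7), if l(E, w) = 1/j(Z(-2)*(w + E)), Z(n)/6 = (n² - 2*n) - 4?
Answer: -17176319/1136 ≈ -15120.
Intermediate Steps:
Z(n) = -24 - 12*n + 6*n² (Z(n) = 6*((n² - 2*n) - 4) = 6*(-4 + n² - 2*n) = -24 - 12*n + 6*n²)
j(R) = 8 + R
l(E, w) = 1/(8 + 24*E + 24*w) (l(E, w) = 1/(8 + (-24 - 12*(-2) + 6*(-2)²)*(w + E)) = 1/(8 + (-24 + 24 + 6*4)*(E + w)) = 1/(8 + (-24 + 24 + 24)*(E + w)) = 1/(8 + 24*(E + w)) = 1/(8 + (24*E + 24*w)) = 1/(8 + 24*E + 24*w))
(-9146 - 5974) + l(54, -7) = (-9146 - 5974) + 1/(8*(1 + 3*54 + 3*(-7))) = -15120 + 1/(8*(1 + 162 - 21)) = -15120 + (⅛)/142 = -15120 + (⅛)*(1/142) = -15120 + 1/1136 = -17176319/1136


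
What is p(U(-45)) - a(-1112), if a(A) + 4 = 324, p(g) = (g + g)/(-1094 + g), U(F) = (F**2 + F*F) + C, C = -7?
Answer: -935594/2949 ≈ -317.26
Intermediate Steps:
U(F) = -7 + 2*F**2 (U(F) = (F**2 + F*F) - 7 = (F**2 + F**2) - 7 = 2*F**2 - 7 = -7 + 2*F**2)
p(g) = 2*g/(-1094 + g) (p(g) = (2*g)/(-1094 + g) = 2*g/(-1094 + g))
a(A) = 320 (a(A) = -4 + 324 = 320)
p(U(-45)) - a(-1112) = 2*(-7 + 2*(-45)**2)/(-1094 + (-7 + 2*(-45)**2)) - 1*320 = 2*(-7 + 2*2025)/(-1094 + (-7 + 2*2025)) - 320 = 2*(-7 + 4050)/(-1094 + (-7 + 4050)) - 320 = 2*4043/(-1094 + 4043) - 320 = 2*4043/2949 - 320 = 2*4043*(1/2949) - 320 = 8086/2949 - 320 = -935594/2949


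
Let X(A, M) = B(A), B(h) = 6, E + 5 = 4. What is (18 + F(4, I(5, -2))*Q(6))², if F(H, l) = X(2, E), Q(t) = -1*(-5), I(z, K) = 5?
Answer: 2304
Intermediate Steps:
E = -1 (E = -5 + 4 = -1)
Q(t) = 5
X(A, M) = 6
F(H, l) = 6
(18 + F(4, I(5, -2))*Q(6))² = (18 + 6*5)² = (18 + 30)² = 48² = 2304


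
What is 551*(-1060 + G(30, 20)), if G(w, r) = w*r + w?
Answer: -236930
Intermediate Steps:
G(w, r) = w + r*w (G(w, r) = r*w + w = w + r*w)
551*(-1060 + G(30, 20)) = 551*(-1060 + 30*(1 + 20)) = 551*(-1060 + 30*21) = 551*(-1060 + 630) = 551*(-430) = -236930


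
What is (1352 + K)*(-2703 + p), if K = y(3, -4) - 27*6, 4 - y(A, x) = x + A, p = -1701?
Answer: -5262780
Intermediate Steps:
y(A, x) = 4 - A - x (y(A, x) = 4 - (x + A) = 4 - (A + x) = 4 + (-A - x) = 4 - A - x)
K = -157 (K = (4 - 1*3 - 1*(-4)) - 27*6 = (4 - 3 + 4) - 162 = 5 - 162 = -157)
(1352 + K)*(-2703 + p) = (1352 - 157)*(-2703 - 1701) = 1195*(-4404) = -5262780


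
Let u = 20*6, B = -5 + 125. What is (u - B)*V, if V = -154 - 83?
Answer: 0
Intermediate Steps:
V = -237
B = 120
u = 120
(u - B)*V = (120 - 1*120)*(-237) = (120 - 120)*(-237) = 0*(-237) = 0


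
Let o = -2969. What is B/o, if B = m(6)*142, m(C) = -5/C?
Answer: 355/8907 ≈ 0.039856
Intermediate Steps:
B = -355/3 (B = -5/6*142 = -5*⅙*142 = -⅚*142 = -355/3 ≈ -118.33)
B/o = -355/3/(-2969) = -355/3*(-1/2969) = 355/8907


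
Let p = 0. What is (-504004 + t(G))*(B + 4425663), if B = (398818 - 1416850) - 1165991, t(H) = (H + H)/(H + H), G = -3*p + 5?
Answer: -1129793284920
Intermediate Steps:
G = 5 (G = -3*0 + 5 = 0 + 5 = 5)
t(H) = 1 (t(H) = (2*H)/((2*H)) = (2*H)*(1/(2*H)) = 1)
B = -2184023 (B = -1018032 - 1165991 = -2184023)
(-504004 + t(G))*(B + 4425663) = (-504004 + 1)*(-2184023 + 4425663) = -504003*2241640 = -1129793284920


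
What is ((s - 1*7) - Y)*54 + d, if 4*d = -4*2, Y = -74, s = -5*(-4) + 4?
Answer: 4912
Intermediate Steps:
s = 24 (s = 20 + 4 = 24)
d = -2 (d = (-4*2)/4 = (1/4)*(-8) = -2)
((s - 1*7) - Y)*54 + d = ((24 - 1*7) - 1*(-74))*54 - 2 = ((24 - 7) + 74)*54 - 2 = (17 + 74)*54 - 2 = 91*54 - 2 = 4914 - 2 = 4912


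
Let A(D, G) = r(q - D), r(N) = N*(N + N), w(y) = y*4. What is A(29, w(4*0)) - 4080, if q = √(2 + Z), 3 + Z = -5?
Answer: -2410 - 116*I*√6 ≈ -2410.0 - 284.14*I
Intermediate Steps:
Z = -8 (Z = -3 - 5 = -8)
q = I*√6 (q = √(2 - 8) = √(-6) = I*√6 ≈ 2.4495*I)
w(y) = 4*y
r(N) = 2*N² (r(N) = N*(2*N) = 2*N²)
A(D, G) = 2*(-D + I*√6)² (A(D, G) = 2*(I*√6 - D)² = 2*(-D + I*√6)²)
A(29, w(4*0)) - 4080 = 2*(29 - I*√6)² - 4080 = -4080 + 2*(29 - I*√6)²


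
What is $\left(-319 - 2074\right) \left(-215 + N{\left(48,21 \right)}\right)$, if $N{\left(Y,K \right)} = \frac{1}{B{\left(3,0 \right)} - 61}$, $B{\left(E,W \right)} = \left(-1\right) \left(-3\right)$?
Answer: $\frac{29843103}{58} \approx 5.1454 \cdot 10^{5}$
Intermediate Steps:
$B{\left(E,W \right)} = 3$
$N{\left(Y,K \right)} = - \frac{1}{58}$ ($N{\left(Y,K \right)} = \frac{1}{3 - 61} = \frac{1}{-58} = - \frac{1}{58}$)
$\left(-319 - 2074\right) \left(-215 + N{\left(48,21 \right)}\right) = \left(-319 - 2074\right) \left(-215 - \frac{1}{58}\right) = \left(-319 - 2074\right) \left(- \frac{12471}{58}\right) = \left(-2393\right) \left(- \frac{12471}{58}\right) = \frac{29843103}{58}$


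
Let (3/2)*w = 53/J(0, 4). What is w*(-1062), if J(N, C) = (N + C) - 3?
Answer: -37524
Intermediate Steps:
J(N, C) = -3 + C + N (J(N, C) = (C + N) - 3 = -3 + C + N)
w = 106/3 (w = 2*(53/(-3 + 4 + 0))/3 = 2*(53/1)/3 = 2*(53*1)/3 = (2/3)*53 = 106/3 ≈ 35.333)
w*(-1062) = (106/3)*(-1062) = -37524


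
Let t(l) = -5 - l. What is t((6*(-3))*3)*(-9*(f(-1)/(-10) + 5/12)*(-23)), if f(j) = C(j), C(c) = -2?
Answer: 125097/20 ≈ 6254.9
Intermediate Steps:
f(j) = -2
t((6*(-3))*3)*(-9*(f(-1)/(-10) + 5/12)*(-23)) = (-5 - 6*(-3)*3)*(-9*(-2/(-10) + 5/12)*(-23)) = (-5 - (-18)*3)*(-9*(-2*(-⅒) + 5*(1/12))*(-23)) = (-5 - 1*(-54))*(-9*(⅕ + 5/12)*(-23)) = (-5 + 54)*(-9*37/60*(-23)) = 49*(-111/20*(-23)) = 49*(2553/20) = 125097/20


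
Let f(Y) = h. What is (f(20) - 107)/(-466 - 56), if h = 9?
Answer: 49/261 ≈ 0.18774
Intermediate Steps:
f(Y) = 9
(f(20) - 107)/(-466 - 56) = (9 - 107)/(-466 - 56) = -98/(-522) = -98*(-1/522) = 49/261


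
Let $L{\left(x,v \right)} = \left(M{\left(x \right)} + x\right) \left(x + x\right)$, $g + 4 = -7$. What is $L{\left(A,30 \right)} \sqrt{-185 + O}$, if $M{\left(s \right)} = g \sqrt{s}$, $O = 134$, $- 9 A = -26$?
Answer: $\frac{52 i \sqrt{51} \left(26 - 33 \sqrt{26}\right)}{81} \approx - 652.24 i$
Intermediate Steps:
$g = -11$ ($g = -4 - 7 = -11$)
$A = \frac{26}{9}$ ($A = \left(- \frac{1}{9}\right) \left(-26\right) = \frac{26}{9} \approx 2.8889$)
$M{\left(s \right)} = - 11 \sqrt{s}$
$L{\left(x,v \right)} = 2 x \left(x - 11 \sqrt{x}\right)$ ($L{\left(x,v \right)} = \left(- 11 \sqrt{x} + x\right) \left(x + x\right) = \left(x - 11 \sqrt{x}\right) 2 x = 2 x \left(x - 11 \sqrt{x}\right)$)
$L{\left(A,30 \right)} \sqrt{-185 + O} = \left(- 22 \left(\frac{26}{9}\right)^{\frac{3}{2}} + 2 \left(\frac{26}{9}\right)^{2}\right) \sqrt{-185 + 134} = \left(- 22 \frac{26 \sqrt{26}}{27} + 2 \cdot \frac{676}{81}\right) \sqrt{-51} = \left(- \frac{572 \sqrt{26}}{27} + \frac{1352}{81}\right) i \sqrt{51} = \left(\frac{1352}{81} - \frac{572 \sqrt{26}}{27}\right) i \sqrt{51} = i \sqrt{51} \left(\frac{1352}{81} - \frac{572 \sqrt{26}}{27}\right)$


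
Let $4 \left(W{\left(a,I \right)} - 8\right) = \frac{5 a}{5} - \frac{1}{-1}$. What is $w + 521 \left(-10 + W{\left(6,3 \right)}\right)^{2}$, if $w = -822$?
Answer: $- \frac{12631}{16} \approx -789.44$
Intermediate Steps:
$W{\left(a,I \right)} = \frac{33}{4} + \frac{a}{4}$ ($W{\left(a,I \right)} = 8 + \frac{\frac{5 a}{5} - \frac{1}{-1}}{4} = 8 + \frac{5 a \frac{1}{5} - -1}{4} = 8 + \frac{a + 1}{4} = 8 + \frac{1 + a}{4} = 8 + \left(\frac{1}{4} + \frac{a}{4}\right) = \frac{33}{4} + \frac{a}{4}$)
$w + 521 \left(-10 + W{\left(6,3 \right)}\right)^{2} = -822 + 521 \left(-10 + \left(\frac{33}{4} + \frac{1}{4} \cdot 6\right)\right)^{2} = -822 + 521 \left(-10 + \left(\frac{33}{4} + \frac{3}{2}\right)\right)^{2} = -822 + 521 \left(-10 + \frac{39}{4}\right)^{2} = -822 + 521 \left(- \frac{1}{4}\right)^{2} = -822 + 521 \cdot \frac{1}{16} = -822 + \frac{521}{16} = - \frac{12631}{16}$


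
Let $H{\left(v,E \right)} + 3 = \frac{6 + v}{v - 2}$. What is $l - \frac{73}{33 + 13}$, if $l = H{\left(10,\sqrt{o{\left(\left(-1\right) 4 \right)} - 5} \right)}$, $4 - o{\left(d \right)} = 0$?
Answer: $- \frac{119}{46} \approx -2.587$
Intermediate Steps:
$o{\left(d \right)} = 4$ ($o{\left(d \right)} = 4 - 0 = 4 + 0 = 4$)
$H{\left(v,E \right)} = -3 + \frac{6 + v}{-2 + v}$ ($H{\left(v,E \right)} = -3 + \frac{6 + v}{v - 2} = -3 + \frac{6 + v}{-2 + v}$)
$l = -1$ ($l = \frac{2 \left(6 - 10\right)}{-2 + 10} = \frac{2 \left(6 - 10\right)}{8} = 2 \cdot \frac{1}{8} \left(-4\right) = -1$)
$l - \frac{73}{33 + 13} = -1 - \frac{73}{33 + 13} = -1 - \frac{73}{46} = - \frac{119}{46}$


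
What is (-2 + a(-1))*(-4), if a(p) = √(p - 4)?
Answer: 8 - 4*I*√5 ≈ 8.0 - 8.9443*I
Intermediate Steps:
a(p) = √(-4 + p)
(-2 + a(-1))*(-4) = (-2 + √(-4 - 1))*(-4) = (-2 + √(-5))*(-4) = (-2 + I*√5)*(-4) = 8 - 4*I*√5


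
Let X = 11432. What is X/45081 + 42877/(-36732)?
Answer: -504339271/551971764 ≈ -0.91370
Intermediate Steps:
X/45081 + 42877/(-36732) = 11432/45081 + 42877/(-36732) = 11432*(1/45081) + 42877*(-1/36732) = 11432/45081 - 42877/36732 = -504339271/551971764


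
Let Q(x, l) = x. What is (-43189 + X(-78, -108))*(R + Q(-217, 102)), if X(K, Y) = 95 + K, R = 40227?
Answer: -1727311720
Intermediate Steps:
(-43189 + X(-78, -108))*(R + Q(-217, 102)) = (-43189 + (95 - 78))*(40227 - 217) = (-43189 + 17)*40010 = -43172*40010 = -1727311720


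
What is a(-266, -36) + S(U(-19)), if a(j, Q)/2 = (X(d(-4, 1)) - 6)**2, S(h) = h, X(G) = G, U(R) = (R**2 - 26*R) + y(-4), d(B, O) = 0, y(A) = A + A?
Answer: 919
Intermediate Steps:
y(A) = 2*A
U(R) = -8 + R**2 - 26*R (U(R) = (R**2 - 26*R) + 2*(-4) = (R**2 - 26*R) - 8 = -8 + R**2 - 26*R)
a(j, Q) = 72 (a(j, Q) = 2*(0 - 6)**2 = 2*(-6)**2 = 2*36 = 72)
a(-266, -36) + S(U(-19)) = 72 + (-8 + (-19)**2 - 26*(-19)) = 72 + (-8 + 361 + 494) = 72 + 847 = 919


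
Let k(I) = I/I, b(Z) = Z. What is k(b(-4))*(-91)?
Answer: -91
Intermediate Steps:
k(I) = 1
k(b(-4))*(-91) = 1*(-91) = -91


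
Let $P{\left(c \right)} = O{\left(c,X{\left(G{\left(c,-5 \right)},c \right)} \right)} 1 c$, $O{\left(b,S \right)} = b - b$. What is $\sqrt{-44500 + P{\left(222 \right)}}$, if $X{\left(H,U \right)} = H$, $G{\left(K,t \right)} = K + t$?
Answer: $10 i \sqrt{445} \approx 210.95 i$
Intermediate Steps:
$O{\left(b,S \right)} = 0$
$P{\left(c \right)} = 0$ ($P{\left(c \right)} = 0 \cdot 1 c = 0 c = 0$)
$\sqrt{-44500 + P{\left(222 \right)}} = \sqrt{-44500 + 0} = \sqrt{-44500} = 10 i \sqrt{445}$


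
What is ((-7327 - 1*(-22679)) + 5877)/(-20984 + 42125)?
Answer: 21229/21141 ≈ 1.0042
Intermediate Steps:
((-7327 - 1*(-22679)) + 5877)/(-20984 + 42125) = ((-7327 + 22679) + 5877)/21141 = (15352 + 5877)*(1/21141) = 21229*(1/21141) = 21229/21141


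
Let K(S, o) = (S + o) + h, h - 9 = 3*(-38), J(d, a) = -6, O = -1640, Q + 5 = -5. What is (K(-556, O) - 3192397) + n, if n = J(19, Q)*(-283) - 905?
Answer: -3193905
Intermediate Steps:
Q = -10 (Q = -5 - 5 = -10)
h = -105 (h = 9 + 3*(-38) = 9 - 114 = -105)
K(S, o) = -105 + S + o (K(S, o) = (S + o) - 105 = -105 + S + o)
n = 793 (n = -6*(-283) - 905 = 1698 - 905 = 793)
(K(-556, O) - 3192397) + n = ((-105 - 556 - 1640) - 3192397) + 793 = (-2301 - 3192397) + 793 = -3194698 + 793 = -3193905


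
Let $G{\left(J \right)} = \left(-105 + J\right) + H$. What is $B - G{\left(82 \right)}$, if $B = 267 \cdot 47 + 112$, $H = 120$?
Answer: $12564$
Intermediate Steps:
$B = 12661$ ($B = 12549 + 112 = 12661$)
$G{\left(J \right)} = 15 + J$ ($G{\left(J \right)} = \left(-105 + J\right) + 120 = 15 + J$)
$B - G{\left(82 \right)} = 12661 - \left(15 + 82\right) = 12661 - 97 = 12564$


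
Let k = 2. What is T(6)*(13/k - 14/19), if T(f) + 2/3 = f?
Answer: 584/19 ≈ 30.737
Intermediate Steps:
T(f) = -2/3 + f
T(6)*(13/k - 14/19) = (-2/3 + 6)*(13/2 - 14/19) = 16*(13*(1/2) - 14*1/19)/3 = 16*(13/2 - 14/19)/3 = (16/3)*(219/38) = 584/19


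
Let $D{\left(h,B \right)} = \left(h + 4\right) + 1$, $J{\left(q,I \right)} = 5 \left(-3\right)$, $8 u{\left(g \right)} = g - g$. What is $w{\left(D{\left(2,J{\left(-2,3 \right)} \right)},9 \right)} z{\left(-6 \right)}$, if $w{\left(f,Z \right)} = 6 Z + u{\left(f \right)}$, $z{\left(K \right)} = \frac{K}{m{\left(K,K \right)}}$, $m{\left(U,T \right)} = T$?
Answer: $54$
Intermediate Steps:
$u{\left(g \right)} = 0$ ($u{\left(g \right)} = \frac{g - g}{8} = \frac{1}{8} \cdot 0 = 0$)
$J{\left(q,I \right)} = -15$
$D{\left(h,B \right)} = 5 + h$ ($D{\left(h,B \right)} = \left(4 + h\right) + 1 = 5 + h$)
$z{\left(K \right)} = 1$ ($z{\left(K \right)} = \frac{K}{K} = 1$)
$w{\left(f,Z \right)} = 6 Z$ ($w{\left(f,Z \right)} = 6 Z + 0 = 6 Z$)
$w{\left(D{\left(2,J{\left(-2,3 \right)} \right)},9 \right)} z{\left(-6 \right)} = 6 \cdot 9 \cdot 1 = 54 \cdot 1 = 54$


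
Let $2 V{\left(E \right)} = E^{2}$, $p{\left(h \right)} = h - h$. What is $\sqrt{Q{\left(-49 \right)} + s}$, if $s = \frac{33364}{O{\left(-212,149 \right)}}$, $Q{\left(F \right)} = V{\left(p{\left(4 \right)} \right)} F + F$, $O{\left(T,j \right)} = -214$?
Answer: $\frac{5 i \sqrt{93839}}{107} \approx 14.315 i$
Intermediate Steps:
$p{\left(h \right)} = 0$
$V{\left(E \right)} = \frac{E^{2}}{2}$
$Q{\left(F \right)} = F$ ($Q{\left(F \right)} = \frac{0^{2}}{2} F + F = \frac{1}{2} \cdot 0 F + F = 0 F + F = 0 + F = F$)
$s = - \frac{16682}{107}$ ($s = \frac{33364}{-214} = 33364 \left(- \frac{1}{214}\right) = - \frac{16682}{107} \approx -155.91$)
$\sqrt{Q{\left(-49 \right)} + s} = \sqrt{-49 - \frac{16682}{107}} = \sqrt{- \frac{21925}{107}} = \frac{5 i \sqrt{93839}}{107}$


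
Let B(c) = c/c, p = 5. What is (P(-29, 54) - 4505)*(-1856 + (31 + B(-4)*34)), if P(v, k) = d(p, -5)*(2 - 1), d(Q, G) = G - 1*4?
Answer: 8084574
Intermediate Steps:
d(Q, G) = -4 + G (d(Q, G) = G - 4 = -4 + G)
P(v, k) = -9 (P(v, k) = (-4 - 5)*(2 - 1) = -9*1 = -9)
B(c) = 1
(P(-29, 54) - 4505)*(-1856 + (31 + B(-4)*34)) = (-9 - 4505)*(-1856 + (31 + 1*34)) = -4514*(-1856 + (31 + 34)) = -4514*(-1856 + 65) = -4514*(-1791) = 8084574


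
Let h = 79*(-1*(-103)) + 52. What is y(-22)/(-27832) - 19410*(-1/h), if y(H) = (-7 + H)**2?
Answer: 533332171/227916248 ≈ 2.3400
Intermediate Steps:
h = 8189 (h = 79*103 + 52 = 8137 + 52 = 8189)
y(-22)/(-27832) - 19410*(-1/h) = (-7 - 22)**2/(-27832) - 19410/((-1*8189)) = (-29)**2*(-1/27832) - 19410/(-8189) = 841*(-1/27832) - 19410*(-1/8189) = -841/27832 + 19410/8189 = 533332171/227916248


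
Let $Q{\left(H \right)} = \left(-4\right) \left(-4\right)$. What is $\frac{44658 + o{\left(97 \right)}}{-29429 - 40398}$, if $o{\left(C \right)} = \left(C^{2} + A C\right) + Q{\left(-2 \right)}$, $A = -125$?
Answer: $- \frac{41958}{69827} \approx -0.60089$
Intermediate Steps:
$Q{\left(H \right)} = 16$
$o{\left(C \right)} = 16 + C^{2} - 125 C$ ($o{\left(C \right)} = \left(C^{2} - 125 C\right) + 16 = 16 + C^{2} - 125 C$)
$\frac{44658 + o{\left(97 \right)}}{-29429 - 40398} = \frac{44658 + \left(16 + 97^{2} - 12125\right)}{-29429 - 40398} = \frac{44658 + \left(16 + 9409 - 12125\right)}{-69827} = \left(44658 - 2700\right) \left(- \frac{1}{69827}\right) = 41958 \left(- \frac{1}{69827}\right) = - \frac{41958}{69827}$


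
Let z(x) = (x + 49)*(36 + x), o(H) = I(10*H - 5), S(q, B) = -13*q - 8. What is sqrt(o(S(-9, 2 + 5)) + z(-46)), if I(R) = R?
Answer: sqrt(1055) ≈ 32.481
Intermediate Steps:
S(q, B) = -8 - 13*q
o(H) = -5 + 10*H (o(H) = 10*H - 5 = -5 + 10*H)
z(x) = (36 + x)*(49 + x) (z(x) = (49 + x)*(36 + x) = (36 + x)*(49 + x))
sqrt(o(S(-9, 2 + 5)) + z(-46)) = sqrt((-5 + 10*(-8 - 13*(-9))) + (1764 + (-46)**2 + 85*(-46))) = sqrt((-5 + 10*(-8 + 117)) + (1764 + 2116 - 3910)) = sqrt((-5 + 10*109) - 30) = sqrt((-5 + 1090) - 30) = sqrt(1085 - 30) = sqrt(1055)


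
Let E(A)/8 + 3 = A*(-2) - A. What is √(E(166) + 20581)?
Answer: √16573 ≈ 128.74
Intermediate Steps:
E(A) = -24 - 24*A (E(A) = -24 + 8*(A*(-2) - A) = -24 + 8*(-2*A - A) = -24 + 8*(-3*A) = -24 - 24*A)
√(E(166) + 20581) = √((-24 - 24*166) + 20581) = √((-24 - 3984) + 20581) = √(-4008 + 20581) = √16573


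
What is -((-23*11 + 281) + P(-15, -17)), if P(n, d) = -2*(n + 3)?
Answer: -52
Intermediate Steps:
P(n, d) = -6 - 2*n (P(n, d) = -2*(3 + n) = -6 - 2*n)
-((-23*11 + 281) + P(-15, -17)) = -((-23*11 + 281) + (-6 - 2*(-15))) = -((-253 + 281) + (-6 + 30)) = -(28 + 24) = -1*52 = -52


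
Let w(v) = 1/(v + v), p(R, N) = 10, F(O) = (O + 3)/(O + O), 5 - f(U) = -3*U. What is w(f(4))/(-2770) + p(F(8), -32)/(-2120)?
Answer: -11799/2495770 ≈ -0.0047276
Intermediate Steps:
f(U) = 5 + 3*U (f(U) = 5 - (-3)*U = 5 + 3*U)
F(O) = (3 + O)/(2*O) (F(O) = (3 + O)/((2*O)) = (3 + O)*(1/(2*O)) = (3 + O)/(2*O))
w(v) = 1/(2*v)
w(f(4))/(-2770) + p(F(8), -32)/(-2120) = (1/(2*(5 + 3*4)))/(-2770) + 10/(-2120) = (1/(2*(5 + 12)))*(-1/2770) + 10*(-1/2120) = ((½)/17)*(-1/2770) - 1/212 = ((½)*(1/17))*(-1/2770) - 1/212 = (1/34)*(-1/2770) - 1/212 = -1/94180 - 1/212 = -11799/2495770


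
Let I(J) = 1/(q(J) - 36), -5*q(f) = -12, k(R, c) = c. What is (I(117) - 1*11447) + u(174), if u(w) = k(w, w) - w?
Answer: -1923101/168 ≈ -11447.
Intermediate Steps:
q(f) = 12/5 (q(f) = -⅕*(-12) = 12/5)
I(J) = -5/168 (I(J) = 1/(12/5 - 36) = 1/(-168/5) = -5/168)
u(w) = 0 (u(w) = w - w = 0)
(I(117) - 1*11447) + u(174) = (-5/168 - 1*11447) + 0 = (-5/168 - 11447) + 0 = -1923101/168 + 0 = -1923101/168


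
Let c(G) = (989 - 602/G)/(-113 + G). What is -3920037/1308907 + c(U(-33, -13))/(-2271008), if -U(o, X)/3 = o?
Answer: -12338648078360993/4119938039802816 ≈ -2.9949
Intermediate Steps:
U(o, X) = -3*o
c(G) = (989 - 602/G)/(-113 + G)
-3920037/1308907 + c(U(-33, -13))/(-2271008) = -3920037/1308907 + (43*(-14 + 23*(-3*(-33)))/(((-3*(-33)))*(-113 - 3*(-33))))/(-2271008) = -3920037*1/1308907 + (43*(-14 + 23*99)/(99*(-113 + 99)))*(-1/2271008) = -3920037/1308907 + (43*(1/99)*(-14 + 2277)/(-14))*(-1/2271008) = -3920037/1308907 + (43*(1/99)*(-1/14)*2263)*(-1/2271008) = -3920037/1308907 - 97309/1386*(-1/2271008) = -3920037/1308907 + 97309/3147617088 = -12338648078360993/4119938039802816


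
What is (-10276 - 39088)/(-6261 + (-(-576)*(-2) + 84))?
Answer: 7052/1047 ≈ 6.7354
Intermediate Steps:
(-10276 - 39088)/(-6261 + (-(-576)*(-2) + 84)) = -49364/(-6261 + (-48*24 + 84)) = -49364/(-6261 + (-1152 + 84)) = -49364/(-6261 - 1068) = -49364/(-7329) = -49364*(-1/7329) = 7052/1047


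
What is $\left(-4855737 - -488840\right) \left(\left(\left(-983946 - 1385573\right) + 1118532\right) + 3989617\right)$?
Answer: $-11959315131110$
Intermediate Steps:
$\left(-4855737 - -488840\right) \left(\left(\left(-983946 - 1385573\right) + 1118532\right) + 3989617\right) = \left(-4855737 + 488840\right) \left(\left(-2369519 + 1118532\right) + 3989617\right) = - 4366897 \left(-1250987 + 3989617\right) = \left(-4366897\right) 2738630 = -11959315131110$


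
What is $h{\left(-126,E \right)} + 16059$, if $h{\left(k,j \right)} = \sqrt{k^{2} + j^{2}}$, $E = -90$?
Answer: $16059 + 18 \sqrt{74} \approx 16214.0$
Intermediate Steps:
$h{\left(k,j \right)} = \sqrt{j^{2} + k^{2}}$
$h{\left(-126,E \right)} + 16059 = \sqrt{\left(-90\right)^{2} + \left(-126\right)^{2}} + 16059 = \sqrt{8100 + 15876} + 16059 = \sqrt{23976} + 16059 = 18 \sqrt{74} + 16059 = 16059 + 18 \sqrt{74}$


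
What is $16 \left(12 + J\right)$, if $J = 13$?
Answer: $400$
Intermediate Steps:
$16 \left(12 + J\right) = 16 \left(12 + 13\right) = 16 \cdot 25 = 400$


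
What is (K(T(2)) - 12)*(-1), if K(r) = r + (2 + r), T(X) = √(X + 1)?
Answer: 10 - 2*√3 ≈ 6.5359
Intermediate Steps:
T(X) = √(1 + X)
K(r) = 2 + 2*r
(K(T(2)) - 12)*(-1) = ((2 + 2*√(1 + 2)) - 12)*(-1) = ((2 + 2*√3) - 12)*(-1) = (-10 + 2*√3)*(-1) = 10 - 2*√3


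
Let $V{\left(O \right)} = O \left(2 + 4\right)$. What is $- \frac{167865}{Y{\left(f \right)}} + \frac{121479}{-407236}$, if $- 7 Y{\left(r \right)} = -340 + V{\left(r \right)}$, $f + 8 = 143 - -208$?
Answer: $\frac{239157998529}{349815724} \approx 683.67$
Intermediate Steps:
$V{\left(O \right)} = 6 O$ ($V{\left(O \right)} = O 6 = 6 O$)
$f = 343$ ($f = -8 + \left(143 - -208\right) = -8 + \left(143 + 208\right) = -8 + 351 = 343$)
$Y{\left(r \right)} = \frac{340}{7} - \frac{6 r}{7}$ ($Y{\left(r \right)} = - \frac{-340 + 6 r}{7} = \frac{340}{7} - \frac{6 r}{7}$)
$- \frac{167865}{Y{\left(f \right)}} + \frac{121479}{-407236} = - \frac{167865}{\frac{340}{7} - 294} + \frac{121479}{-407236} = - \frac{167865}{\frac{340}{7} - 294} + 121479 \left(- \frac{1}{407236}\right) = - \frac{167865}{- \frac{1718}{7}} - \frac{121479}{407236} = \left(-167865\right) \left(- \frac{7}{1718}\right) - \frac{121479}{407236} = \frac{1175055}{1718} - \frac{121479}{407236} = \frac{239157998529}{349815724}$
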